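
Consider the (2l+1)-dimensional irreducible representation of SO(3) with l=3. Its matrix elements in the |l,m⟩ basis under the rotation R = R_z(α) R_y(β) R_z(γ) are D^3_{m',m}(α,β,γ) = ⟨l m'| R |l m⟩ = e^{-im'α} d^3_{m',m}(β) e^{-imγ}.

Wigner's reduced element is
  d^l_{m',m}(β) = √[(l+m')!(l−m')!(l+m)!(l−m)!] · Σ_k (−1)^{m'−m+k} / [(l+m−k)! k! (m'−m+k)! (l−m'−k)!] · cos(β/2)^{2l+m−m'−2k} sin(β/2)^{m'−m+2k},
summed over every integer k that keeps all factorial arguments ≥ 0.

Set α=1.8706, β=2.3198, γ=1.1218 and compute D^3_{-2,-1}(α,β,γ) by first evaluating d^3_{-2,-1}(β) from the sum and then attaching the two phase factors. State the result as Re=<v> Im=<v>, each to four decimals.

First d^3_{-2,-1}(β=2.3198), then the phase factors e^{-i(-2)α} and e^{-i(-1)γ}:
With c≡cos(β/2)=0.399431 and s≡sin(β/2)=0.916763, N=[1·120·2·24]^{1/2}=75.894664
k∈{1,2} keeps every argument non-negative
  k=1: (−1)^0·75.8947/(24)·0.3994^5·0.9168^1 = +0.029476
  k=2: (−1)^1·75.8947/(12)·0.3994^3·0.9168^3 = -0.310547
d^3_{-2,-1}(2.3198) = +0.029476 -0.310547 = -0.281071
Phases: e^{-i·(-2)·1.8706}=-0.825557-0.564318i, e^{-i·(-1)·1.1218}=+0.434062+0.900883i ⇒ D=-0.042173+0.277889i

Re=-0.0422 Im=0.2779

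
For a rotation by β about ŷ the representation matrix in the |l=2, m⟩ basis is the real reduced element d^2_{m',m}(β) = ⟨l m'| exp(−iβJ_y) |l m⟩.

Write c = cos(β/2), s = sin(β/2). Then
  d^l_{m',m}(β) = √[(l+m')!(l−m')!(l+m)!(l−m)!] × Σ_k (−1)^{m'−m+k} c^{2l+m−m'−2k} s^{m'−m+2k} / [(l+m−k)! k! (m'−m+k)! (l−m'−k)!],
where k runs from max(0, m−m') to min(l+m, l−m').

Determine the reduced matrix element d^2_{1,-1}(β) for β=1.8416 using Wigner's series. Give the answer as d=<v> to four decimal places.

d^2_{1,-1}(β=1.8416) via Wigner's sum:
c=cos(1.8416/2)=0.605183, s=sin(1.8416/2)=0.796086; N=√[6·1·1·6]=6.000000
The bounds max(0,m−m')=0 and min(l+m,l−m')=1 give 2 terms
  k=0: (−1)^2·6.0000/(2)·0.6052^2·0.7961^2 = +0.696330
  k=1: (−1)^3·6.0000/(6)·0.6052^0·0.7961^4 = -0.401643
d^2_{1,-1}(1.8416) = +0.696330 -0.401643 = +0.294688

d=0.2947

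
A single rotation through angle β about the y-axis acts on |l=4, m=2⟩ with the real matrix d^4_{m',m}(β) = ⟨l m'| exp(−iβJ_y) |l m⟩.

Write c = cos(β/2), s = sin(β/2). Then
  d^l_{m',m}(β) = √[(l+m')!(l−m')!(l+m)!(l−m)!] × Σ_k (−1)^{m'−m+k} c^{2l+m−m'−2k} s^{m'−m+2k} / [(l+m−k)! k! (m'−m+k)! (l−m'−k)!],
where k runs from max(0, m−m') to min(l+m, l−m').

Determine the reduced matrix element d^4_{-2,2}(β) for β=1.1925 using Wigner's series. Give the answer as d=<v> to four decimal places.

d^4_{-2,2}(β=1.1925) via Wigner's sum:
c=cos(1.1925/2)=0.827447, s=sin(1.1925/2)=0.561544; N=√[2·720·720·2]=1440.000000
k∈{4,5,6} keeps every argument non-negative
  k=4: (−1)^0·1440.0000/(96)·0.8274^4·0.5615^4 = +0.699175
  k=5: (−1)^1·1440.0000/(120)·0.8274^2·0.5615^6 = -0.257610
  k=6: (−1)^2·1440.0000/(1440)·0.8274^0·0.5615^8 = +0.009887
d^4_{-2,2}(1.1925) = +0.699175 -0.257610 +0.009887 = +0.451453

d=0.4515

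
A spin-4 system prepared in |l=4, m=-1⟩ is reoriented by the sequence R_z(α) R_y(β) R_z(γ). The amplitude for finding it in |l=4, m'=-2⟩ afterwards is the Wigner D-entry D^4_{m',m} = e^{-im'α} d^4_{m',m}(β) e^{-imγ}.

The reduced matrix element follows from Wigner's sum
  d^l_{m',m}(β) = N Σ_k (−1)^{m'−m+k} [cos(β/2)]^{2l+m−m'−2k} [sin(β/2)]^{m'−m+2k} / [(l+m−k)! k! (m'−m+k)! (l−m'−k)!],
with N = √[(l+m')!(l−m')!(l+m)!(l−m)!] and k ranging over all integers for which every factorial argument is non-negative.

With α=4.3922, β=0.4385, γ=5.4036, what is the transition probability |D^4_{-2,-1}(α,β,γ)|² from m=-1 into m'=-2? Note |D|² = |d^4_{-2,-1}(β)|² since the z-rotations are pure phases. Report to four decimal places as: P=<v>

P=0.3503

Split into d^4_{-2,-1}(β=0.4385) × two z-phases.
c=cos(0.4385/2)=0.976061, s=sin(0.4385/2)=0.217498; N=√[2·720·6·120]=1018.233765
The bounds max(0,m−m')=1 and min(l+m,l−m')=3 give 3 terms
  k=1: (−1)^0·1018.2338/(240)·0.9761^7·0.2175^1 = +0.778806
  k=2: (−1)^1·1018.2338/(48)·0.9761^5·0.2175^3 = -0.193355
  k=3: (−1)^2·1018.2338/(72)·0.9761^3·0.2175^5 = +0.006401
d^4_{-2,-1}(0.4385) = +0.778806 -0.193355 +0.006401 = +0.591852
|D^4_{-2,-1}|² = |d^4_{-2,-1}(β)|² = (+0.591852)² = 0.350288 (the z-rotation phases have unit modulus)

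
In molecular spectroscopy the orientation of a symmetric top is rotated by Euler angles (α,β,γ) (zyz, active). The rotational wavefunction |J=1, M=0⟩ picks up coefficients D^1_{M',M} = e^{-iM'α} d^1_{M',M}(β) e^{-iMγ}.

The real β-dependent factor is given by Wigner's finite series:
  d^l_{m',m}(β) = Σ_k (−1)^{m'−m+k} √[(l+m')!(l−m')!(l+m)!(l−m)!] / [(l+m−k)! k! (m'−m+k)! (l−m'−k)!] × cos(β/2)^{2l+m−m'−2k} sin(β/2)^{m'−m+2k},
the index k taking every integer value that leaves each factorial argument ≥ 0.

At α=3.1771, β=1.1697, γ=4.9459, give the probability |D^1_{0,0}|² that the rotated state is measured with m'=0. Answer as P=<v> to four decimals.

P=0.1524

First d^1_{0,0}(β=1.1697), then the phase factors e^{-i(0)α} and e^{-i(0)γ}:
Half-angle: c=0.833795, s=0.552074. N=√(1·1·1·1)=1.000000
The bounds max(0,m−m')=0 and min(l+m,l−m')=1 give 2 terms
  k=0: (−1)^0·1.0000/(1)·0.8338^2·0.5521^0 = +0.695214
  k=1: (−1)^1·1.0000/(1)·0.8338^0·0.5521^2 = -0.304786
d^1_{0,0}(1.1697) = +0.695214 -0.304786 = +0.390428
|D^1_{0,0}|² = |d^1_{0,0}(β)|² = (+0.390428)² = 0.152434 (the z-rotation phases have unit modulus)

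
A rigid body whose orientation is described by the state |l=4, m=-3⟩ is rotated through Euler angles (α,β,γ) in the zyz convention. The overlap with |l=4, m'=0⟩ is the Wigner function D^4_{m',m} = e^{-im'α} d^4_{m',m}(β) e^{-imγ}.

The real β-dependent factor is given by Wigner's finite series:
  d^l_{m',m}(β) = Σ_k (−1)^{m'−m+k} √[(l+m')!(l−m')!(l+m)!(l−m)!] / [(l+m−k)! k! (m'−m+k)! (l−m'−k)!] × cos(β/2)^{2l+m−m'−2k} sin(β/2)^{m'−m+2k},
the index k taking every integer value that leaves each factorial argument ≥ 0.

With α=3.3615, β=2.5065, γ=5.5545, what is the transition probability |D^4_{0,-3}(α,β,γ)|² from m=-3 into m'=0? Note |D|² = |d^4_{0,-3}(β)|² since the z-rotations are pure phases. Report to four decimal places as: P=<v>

First d^4_{0,-3}(β=2.5065), then the phase factors e^{-i(0)α} and e^{-i(-3)γ}:
c=cos(2.5065/2)=0.312237, s=sin(2.5065/2)=0.950004; N=√[24·24·1·5040]=1703.830978
k∈{0,1} keeps every argument non-negative
  k=0: (−1)^3·1703.8310/(144)·0.3122^5·0.9500^3 = -0.030106
  k=1: (−1)^4·1703.8310/(144)·0.3122^3·0.9500^5 = +0.278704
d^4_{0,-3}(2.5065) = -0.030106 +0.278704 = +0.248598
|D^4_{0,-3}|² = |d^4_{0,-3}(β)|² = (+0.248598)² = 0.061801 (the z-rotation phases have unit modulus)

P=0.0618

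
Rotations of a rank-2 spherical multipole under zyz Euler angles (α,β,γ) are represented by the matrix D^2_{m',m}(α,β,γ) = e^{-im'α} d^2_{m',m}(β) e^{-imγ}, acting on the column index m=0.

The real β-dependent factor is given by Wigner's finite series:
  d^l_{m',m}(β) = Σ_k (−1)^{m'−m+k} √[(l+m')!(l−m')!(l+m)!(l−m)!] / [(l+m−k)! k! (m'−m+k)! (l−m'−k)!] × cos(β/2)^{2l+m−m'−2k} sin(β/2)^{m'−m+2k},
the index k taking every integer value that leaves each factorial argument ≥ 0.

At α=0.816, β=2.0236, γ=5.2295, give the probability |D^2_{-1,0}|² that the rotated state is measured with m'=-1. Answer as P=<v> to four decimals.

P=0.2321

Split into d^2_{-1,0}(β=2.0236) × two z-phases.
With c≡cos(β/2)=0.530336 and s≡sin(β/2)=0.847788, N=[1·6·2·2]^{1/2}=4.898979
Admissible k: 1..2 (factorial args all ≥0)
  k=1: (−1)^0·4.8990/(2)·0.5303^3·0.8478^1 = +0.309753
  k=2: (−1)^1·4.8990/(2)·0.5303^1·0.8478^3 = -0.791567
d^2_{-1,0}(2.0236) = +0.309753 -0.791567 = -0.481815
|D^2_{-1,0}|² = |d^2_{-1,0}(β)|² = (-0.481815)² = 0.232145 (the z-rotation phases have unit modulus)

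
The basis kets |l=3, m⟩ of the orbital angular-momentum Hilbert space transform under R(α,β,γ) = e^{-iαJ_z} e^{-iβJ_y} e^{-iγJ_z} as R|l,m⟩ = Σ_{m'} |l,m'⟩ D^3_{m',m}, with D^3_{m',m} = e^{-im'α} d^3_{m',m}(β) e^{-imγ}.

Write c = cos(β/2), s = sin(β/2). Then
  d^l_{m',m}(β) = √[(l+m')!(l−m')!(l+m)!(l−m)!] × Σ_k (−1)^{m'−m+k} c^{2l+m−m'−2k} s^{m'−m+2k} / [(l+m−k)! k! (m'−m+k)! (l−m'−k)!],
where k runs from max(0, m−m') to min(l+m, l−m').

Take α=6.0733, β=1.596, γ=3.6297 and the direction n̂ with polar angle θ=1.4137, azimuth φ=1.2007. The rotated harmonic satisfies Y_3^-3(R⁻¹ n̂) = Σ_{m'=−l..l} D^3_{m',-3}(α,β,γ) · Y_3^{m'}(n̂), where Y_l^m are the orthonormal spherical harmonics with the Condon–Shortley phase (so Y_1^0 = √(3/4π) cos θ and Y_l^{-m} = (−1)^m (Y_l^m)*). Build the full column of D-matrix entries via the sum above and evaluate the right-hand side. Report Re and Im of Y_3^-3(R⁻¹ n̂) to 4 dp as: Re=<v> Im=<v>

Need the full column D^3_{m',-3} for m'=−3..3 at α=6.0733, β=1.596, γ=3.6297.
cos(β/2)=0.698140, sin(β/2)=0.715961
d^3_{-3,-3}: single k=0 term ⇒ +0.115786;  D = -0.077741-0.085806i
d^3_{-2,-3}: single k=0 term ⇒ -0.290856;  D = +0.146094+0.251503i
d^3_{-1,-3}: single k=0 term ⇒ +0.471623;  D = -0.146726-0.448218i
d^3_{0,-3}: single k=0 term ⇒ -0.558485;  D = +0.059352+0.555322i
d^3_{1,-3}: single k=0 term ⇒ +0.496008;  D = +0.051201-0.493358i
d^3_{2,-3}: single k=0 term ⇒ -0.321711;  D = -0.099150+0.306051i
d^3_{3,-3}: single k=0 term ⇒ +0.134691;  D = +0.067297-0.116674i
Y_3^{m'}(θ=1.4137,φ=1.2007) and Σ D·Y over m':
  (-0.0777-0.0858i)·(-0.3601+0.1786i)  (+0.1461+0.2515i)·(-0.1152-0.1052i)  (-0.1467-0.4482i)·(-0.1013+0.2612i)  (+0.0594+0.5553i)·(-0.1680+0.0000i)  (+0.0512-0.4934i)·(+0.1013+0.2612i)  (-0.0992+0.3061i)·(-0.1152+0.1052i)  (+0.0673-0.1167i)·(+0.3601+0.1786i)
Y_3^-3(R⁻¹ n̂) = +0.333253-0.225810i

Re=0.3333 Im=-0.2258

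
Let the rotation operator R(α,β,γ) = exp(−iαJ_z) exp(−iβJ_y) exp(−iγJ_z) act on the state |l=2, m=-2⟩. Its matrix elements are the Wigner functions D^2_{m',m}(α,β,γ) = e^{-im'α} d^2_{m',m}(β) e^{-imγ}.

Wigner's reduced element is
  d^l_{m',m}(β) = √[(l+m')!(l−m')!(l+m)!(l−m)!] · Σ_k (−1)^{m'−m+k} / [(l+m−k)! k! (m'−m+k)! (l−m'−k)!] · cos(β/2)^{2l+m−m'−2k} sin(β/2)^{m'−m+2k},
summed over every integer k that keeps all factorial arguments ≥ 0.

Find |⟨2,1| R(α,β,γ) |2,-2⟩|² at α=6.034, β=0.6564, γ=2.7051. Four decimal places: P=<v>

D^2_{1,-2}(6.034,0.6564,2.7051) = e^{-i·1·6.034}·d^2_{1,-2}(0.6564)·e^{-i·-2·2.7051}. Compute d first:
With c≡cos(β/2)=0.946624 and s≡sin(β/2)=0.322340, N=[6·1·1·24]^{1/2}=12.000000
Admissible k: 0..0 (factorial args all ≥0)
  k=0: (−1)^3·12.0000/(6)·0.9466^1·0.3223^3 = -0.063409
d^2_{1,-2}(0.6564) = -0.063409
|D^2_{1,-2}|² = |d^2_{1,-2}(β)|² = (-0.063409)² = 0.004021 (the z-rotation phases have unit modulus)

P=0.0040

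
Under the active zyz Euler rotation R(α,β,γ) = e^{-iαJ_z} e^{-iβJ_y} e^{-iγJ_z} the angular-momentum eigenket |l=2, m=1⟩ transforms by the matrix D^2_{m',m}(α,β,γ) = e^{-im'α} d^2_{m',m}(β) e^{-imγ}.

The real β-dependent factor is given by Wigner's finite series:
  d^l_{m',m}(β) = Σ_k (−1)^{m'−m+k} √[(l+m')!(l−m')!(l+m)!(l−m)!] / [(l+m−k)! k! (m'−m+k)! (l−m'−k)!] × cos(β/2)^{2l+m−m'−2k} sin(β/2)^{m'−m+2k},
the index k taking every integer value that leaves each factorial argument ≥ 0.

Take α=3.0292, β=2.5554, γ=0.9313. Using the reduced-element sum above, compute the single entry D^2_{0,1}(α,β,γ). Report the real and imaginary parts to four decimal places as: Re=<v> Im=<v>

Re=-0.3368 Im=0.4529

First d^2_{0,1}(β=2.5554), then the phase factors e^{-i(0)α} and e^{-i(1)γ}:
With c≡cos(β/2)=0.288918 and s≡sin(β/2)=0.957354, N=[2·2·6·1]^{1/2}=4.898979
The bounds max(0,m−m')=1 and min(l+m,l−m')=2 give 2 terms
  k=1: (−1)^0·4.8990/(2)·0.2889^3·0.9574^1 = +0.056555
  k=2: (−1)^1·4.8990/(2)·0.2889^1·0.9574^3 = -0.620966
d^2_{0,1}(2.5554) = +0.056555 -0.620966 = -0.564411
Phases: e^{-i·(0)·3.0292}=+1.000000+0.000000i, e^{-i·(1)·0.9313}=+0.596791-0.802396i ⇒ D=-0.336835+0.452881i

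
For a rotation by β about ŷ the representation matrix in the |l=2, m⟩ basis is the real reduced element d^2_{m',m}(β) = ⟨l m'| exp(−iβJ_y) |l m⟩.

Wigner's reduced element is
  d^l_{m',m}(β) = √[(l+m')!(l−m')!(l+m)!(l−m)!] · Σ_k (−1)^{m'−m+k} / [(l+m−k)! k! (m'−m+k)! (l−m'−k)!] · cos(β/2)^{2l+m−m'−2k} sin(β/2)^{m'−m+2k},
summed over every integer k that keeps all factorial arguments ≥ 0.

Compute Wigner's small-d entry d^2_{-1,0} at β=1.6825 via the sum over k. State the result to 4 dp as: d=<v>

d=-0.1357

d^2_{-1,0}(β=1.6825) via Wigner's sum:
Half-angle: c=0.666532, s=0.745477. N=√(1·6·2·2)=4.898979
k∈{1,2} keeps every argument non-negative
  k=1: (−1)^0·4.8990/(2)·0.6665^3·0.7455^1 = +0.540719
  k=2: (−1)^1·4.8990/(2)·0.6665^1·0.7455^3 = -0.676393
d^2_{-1,0}(1.6825) = +0.540719 -0.676393 = -0.135673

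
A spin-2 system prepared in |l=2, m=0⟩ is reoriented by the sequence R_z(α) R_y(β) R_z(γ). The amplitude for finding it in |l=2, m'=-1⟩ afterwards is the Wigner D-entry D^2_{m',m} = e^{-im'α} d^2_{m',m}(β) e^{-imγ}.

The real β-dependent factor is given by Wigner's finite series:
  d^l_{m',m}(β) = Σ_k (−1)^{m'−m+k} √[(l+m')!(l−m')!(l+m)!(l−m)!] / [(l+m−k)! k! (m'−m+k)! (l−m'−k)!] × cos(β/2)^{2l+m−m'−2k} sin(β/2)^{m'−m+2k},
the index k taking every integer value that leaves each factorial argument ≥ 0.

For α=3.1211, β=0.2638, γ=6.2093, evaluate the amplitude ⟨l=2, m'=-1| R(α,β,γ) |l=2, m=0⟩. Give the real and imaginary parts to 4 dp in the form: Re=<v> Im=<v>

Split into d^2_{-1,0}(β=0.2638) × two z-phases.
With c≡cos(β/2)=0.991314 and s≡sin(β/2)=0.131518, N=[1·6·2·2]^{1/2}=4.898979
k∈{1,2} keeps every argument non-negative
  k=1: (−1)^0·4.8990/(2)·0.9913^3·0.1315^1 = +0.313830
  k=2: (−1)^1·4.8990/(2)·0.9913^1·0.1315^3 = -0.005524
d^2_{-1,0}(0.2638) = +0.313830 -0.005524 = +0.308306
Attach z-rotation phases: D = e^{-i(-1)(3.1211)}·(+0.308306)·e^{-i(0)(6.2093)} = -0.308241+0.006318i

Re=-0.3082 Im=0.0063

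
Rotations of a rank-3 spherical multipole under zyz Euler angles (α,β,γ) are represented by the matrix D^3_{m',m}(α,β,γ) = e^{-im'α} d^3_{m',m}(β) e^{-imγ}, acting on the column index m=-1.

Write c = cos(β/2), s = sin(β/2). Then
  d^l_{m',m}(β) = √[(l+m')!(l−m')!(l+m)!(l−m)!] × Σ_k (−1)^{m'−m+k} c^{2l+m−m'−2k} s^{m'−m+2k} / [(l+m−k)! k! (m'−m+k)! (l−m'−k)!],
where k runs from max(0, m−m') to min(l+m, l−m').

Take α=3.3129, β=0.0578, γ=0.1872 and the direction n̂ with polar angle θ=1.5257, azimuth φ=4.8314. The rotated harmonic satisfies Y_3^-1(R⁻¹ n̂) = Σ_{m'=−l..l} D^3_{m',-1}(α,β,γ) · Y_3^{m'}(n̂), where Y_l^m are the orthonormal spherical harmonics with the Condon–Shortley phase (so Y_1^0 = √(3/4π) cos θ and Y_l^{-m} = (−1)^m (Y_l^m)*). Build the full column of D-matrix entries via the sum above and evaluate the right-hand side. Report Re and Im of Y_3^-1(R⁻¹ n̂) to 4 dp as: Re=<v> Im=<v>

Need the full column D^3_{m',-1} for m'=−3..3 at α=3.3129, β=0.0578, γ=0.1872.
cos(β/2)=0.999582, sin(β/2)=0.028896
d^3_{-3,-1}: single k=2 term ⇒ +0.003228;  D = -0.002467-0.002083i
d^3_{-2,-1}: k∈[1..2] ⇒ +0.091186 -0.000152 = +0.091034;  D = +0.078553+0.046006i
d^3_{-1,-1}: k∈[0..2] ⇒ +0.997497 -0.006669 +0.000004 = +0.990833;  D = -0.927837-0.347660i
d^3_{0,-1}: k∈[0..2] ⇒ -0.099890 +0.000250 -0.000000 = -0.099639;  D = -0.097899-0.018544i
d^3_{1,-1}: k∈[0..2] ⇒ +0.005002 -0.000006 +0.000000 = +0.004996;  D = -0.004995-0.000079i
d^3_{2,-1}: k∈[0..1] ⇒ -0.000152 +0.000000 = -0.000152;  D = -0.000151+0.000024i
d^3_{3,-1}: single k=0 term ⇒ +0.000003;  D = -0.000003+0.000001i
Y_3^{m'}(θ=1.5257,φ=4.8314) and Σ D·Y over m':
  (-0.0025-0.0021i)·(-0.1454-0.3897i)  (+0.0786+0.0460i)·(-0.0447+0.0108i)  (-0.9278-0.3477i)·(-0.0379-0.3173i)  (-0.0979-0.0185i)·(-0.0503+0.0000i)  (-0.0050-0.0001i)·(+0.0379-0.3173i)  (-0.0002+0.0000i)·(-0.0447-0.0108i)  (-0.0000+0.0000i)·(+0.1454-0.3897i)
Y_3^-1(R⁻¹ n̂) = -0.074857+0.310180i

Re=-0.0749 Im=0.3102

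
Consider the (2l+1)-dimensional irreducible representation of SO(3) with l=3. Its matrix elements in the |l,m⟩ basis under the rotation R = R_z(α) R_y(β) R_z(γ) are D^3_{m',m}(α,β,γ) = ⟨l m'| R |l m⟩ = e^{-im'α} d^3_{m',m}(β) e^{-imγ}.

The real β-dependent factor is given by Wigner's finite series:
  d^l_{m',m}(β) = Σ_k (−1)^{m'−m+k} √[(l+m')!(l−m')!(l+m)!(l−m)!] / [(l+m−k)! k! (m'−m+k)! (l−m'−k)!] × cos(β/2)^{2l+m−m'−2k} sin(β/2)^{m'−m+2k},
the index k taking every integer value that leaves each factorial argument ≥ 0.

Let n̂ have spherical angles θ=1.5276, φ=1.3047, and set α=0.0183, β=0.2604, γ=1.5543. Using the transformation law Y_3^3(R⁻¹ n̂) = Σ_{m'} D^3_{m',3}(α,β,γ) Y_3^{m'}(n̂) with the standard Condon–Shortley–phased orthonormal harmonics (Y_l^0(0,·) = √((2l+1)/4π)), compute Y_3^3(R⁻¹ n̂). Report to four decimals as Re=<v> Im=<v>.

Need the full column D^3_{m',3} for m'=−3..3 at α=0.0183, β=0.2604, γ=1.5543.
cos(β/2)=0.991536, sin(β/2)=0.129832
d^3_{-3,3}: single k=6 term ⇒ +0.000005;  D = -0.000000+0.000005i
d^3_{-2,3}: single k=5 term ⇒ +0.000090;  D = -0.000008+0.000089i
d^3_{-1,3}: single k=4 term ⇒ +0.001082;  D = -0.000073+0.001079i
d^3_{0,3}: single k=3 term ⇒ +0.009541;  D = -0.000472+0.009529i
d^3_{1,3}: single k=2 term ⇒ +0.063102;  D = -0.001968+0.063072i
d^3_{2,3}: single k=1 term ⇒ +0.304790;  D = -0.003928+0.304765i
d^3_{3,3}: single k=0 term ⇒ +0.950278;  D = +0.005142+0.950264i
Y_3^{m'}(θ=1.5276,φ=1.3047) and Σ D·Y over m':
  (-0.0000+0.0000i)·(-0.2980+0.2904i)  (-0.0000+0.0001i)·(-0.0380-0.0224i)  (-0.0001+0.0011i)·(-0.0841+0.3086i)  (-0.0005+0.0095i)·(-0.0482+0.0000i)  (-0.0020+0.0631i)·(+0.0841+0.3086i)  (-0.0039+0.3048i)·(-0.0380+0.0224i)  (+0.0051+0.9503i)·(+0.2980+0.2904i)
Y_3^3(R⁻¹ n̂) = -0.301002+0.277103i

Re=-0.3010 Im=0.2771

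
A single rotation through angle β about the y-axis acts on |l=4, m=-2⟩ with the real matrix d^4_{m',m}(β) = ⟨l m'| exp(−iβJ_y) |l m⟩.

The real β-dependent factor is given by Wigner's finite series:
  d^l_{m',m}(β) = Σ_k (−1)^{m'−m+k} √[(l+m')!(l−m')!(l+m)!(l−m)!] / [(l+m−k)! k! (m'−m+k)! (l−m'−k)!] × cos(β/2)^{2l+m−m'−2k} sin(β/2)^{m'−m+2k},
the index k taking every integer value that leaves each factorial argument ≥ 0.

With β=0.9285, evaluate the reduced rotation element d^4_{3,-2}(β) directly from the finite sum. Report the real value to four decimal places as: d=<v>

d^4_{3,-2}(β=0.9285) via Wigner's sum:
c=cos(0.9285/2)=0.894158, s=sin(0.9285/2)=0.447752; N=√[5040·1·2·720]=2693.993318
Admissible k: 0..1 (factorial args all ≥0)
  k=0: (−1)^5·2693.9933/(240)·0.8942^3·0.4478^5 = -0.144416
  k=1: (−1)^6·2693.9933/(720)·0.8942^1·0.4478^7 = +0.012071
d^4_{3,-2}(0.9285) = -0.144416 +0.012071 = -0.132345

d=-0.1323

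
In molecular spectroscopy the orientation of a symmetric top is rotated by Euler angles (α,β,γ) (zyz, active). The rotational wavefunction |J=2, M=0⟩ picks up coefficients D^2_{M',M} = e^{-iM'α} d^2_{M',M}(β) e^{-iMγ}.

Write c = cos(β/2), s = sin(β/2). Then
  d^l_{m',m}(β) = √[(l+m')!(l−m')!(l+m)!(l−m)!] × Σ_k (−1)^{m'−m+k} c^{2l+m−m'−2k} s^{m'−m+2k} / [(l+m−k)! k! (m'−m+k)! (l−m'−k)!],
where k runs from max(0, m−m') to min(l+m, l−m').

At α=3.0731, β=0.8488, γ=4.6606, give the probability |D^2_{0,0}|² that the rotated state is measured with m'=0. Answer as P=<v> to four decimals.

P=0.0241

First d^2_{0,0}(β=0.8488), then the phase factors e^{-i(0)α} and e^{-i(0)γ}:
Half-angle: c=0.911286, s=0.411774. N=√(2·2·2·2)=4.000000
k∈{0,1,2} keeps every argument non-negative
  k=0: (−1)^0·4.0000/(4)·0.9113^4·0.4118^0 = +0.689634
  k=1: (−1)^1·4.0000/(1)·0.9113^2·0.4118^2 = -0.563232
  k=2: (−1)^2·4.0000/(4)·0.9113^0·0.4118^4 = +0.028750
d^2_{0,0}(0.8488) = +0.689634 -0.563232 +0.028750 = +0.155152
|D^2_{0,0}|² = |d^2_{0,0}(β)|² = (+0.155152)² = 0.024072 (the z-rotation phases have unit modulus)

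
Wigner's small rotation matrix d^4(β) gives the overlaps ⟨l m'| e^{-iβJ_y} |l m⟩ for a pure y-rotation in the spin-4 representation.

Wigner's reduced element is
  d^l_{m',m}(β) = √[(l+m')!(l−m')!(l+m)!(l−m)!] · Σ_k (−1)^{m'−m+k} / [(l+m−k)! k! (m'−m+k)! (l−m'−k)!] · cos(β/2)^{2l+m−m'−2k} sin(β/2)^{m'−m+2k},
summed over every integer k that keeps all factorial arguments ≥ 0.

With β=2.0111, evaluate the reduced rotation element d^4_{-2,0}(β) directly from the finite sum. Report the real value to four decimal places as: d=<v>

d=0.0879

d^4_{-2,0}(β=2.0111) via Wigner's sum:
With c≡cos(β/2)=0.535624 and s≡sin(β/2)=0.844457, N=[2·720·24·24]^{1/2}=910.735966
k∈{2,3,4} keeps every argument non-negative
  k=2: (−1)^0·910.7360/(96)·0.5356^6·0.8445^2 = +0.159748
  k=3: (−1)^1·910.7360/(36)·0.5356^4·0.8445^4 = -1.058861
  k=4: (−1)^2·910.7360/(96)·0.5356^2·0.8445^6 = +0.986973
d^4_{-2,0}(2.0111) = +0.159748 -1.058861 +0.986973 = +0.087860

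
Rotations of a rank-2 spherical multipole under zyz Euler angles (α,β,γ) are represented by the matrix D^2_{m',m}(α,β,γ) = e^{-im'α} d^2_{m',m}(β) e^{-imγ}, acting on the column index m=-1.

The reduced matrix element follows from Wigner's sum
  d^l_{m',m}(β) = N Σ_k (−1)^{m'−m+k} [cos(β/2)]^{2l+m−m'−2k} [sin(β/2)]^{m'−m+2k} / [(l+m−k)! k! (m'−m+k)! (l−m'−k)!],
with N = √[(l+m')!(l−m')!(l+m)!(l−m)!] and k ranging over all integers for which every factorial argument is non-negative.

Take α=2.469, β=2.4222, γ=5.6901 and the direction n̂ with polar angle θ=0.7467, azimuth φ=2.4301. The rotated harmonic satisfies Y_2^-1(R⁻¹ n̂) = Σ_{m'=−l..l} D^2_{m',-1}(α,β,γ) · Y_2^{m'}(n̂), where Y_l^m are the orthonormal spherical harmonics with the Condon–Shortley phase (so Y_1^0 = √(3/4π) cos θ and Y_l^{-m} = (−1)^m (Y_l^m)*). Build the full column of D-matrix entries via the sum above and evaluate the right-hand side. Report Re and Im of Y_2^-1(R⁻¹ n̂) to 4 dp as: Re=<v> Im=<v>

Need the full column D^2_{m',-1} for m'=−2..2 at α=2.469, β=2.4222, γ=5.6901.
cos(β/2)=0.351990, sin(β/2)=0.936004
d^2_{-2,-1}: single k=1 term ⇒ +0.081639;  D = -0.029330-0.076189i
d^2_{-1,-1}: k∈[0..1] ⇒ +0.015350 -0.325640 = -0.310289;  D = +0.093213-0.295957i
d^2_{0,-1}: k∈[0..1] ⇒ -0.099987 +0.707031 = +0.607044;  D = +0.503373-0.339290i
d^2_{1,-1}: k∈[0..1] ⇒ +0.325640 -0.767557 = -0.441917;  D = +0.440521+0.035099i
d^2_{2,-1}: single k=0 term ⇒ -0.577289;  D = -0.421568-0.394389i
Y_2^{m'}(θ=0.7467,φ=2.4301) and Σ D·Y over m':
  (-0.0293-0.0762i)·(+0.0262+0.1763i)  (+0.0932-0.2960i)·(-0.2917-0.2515i)  (+0.5034-0.3393i)·(+0.1943+0.0000i)  (+0.4405+0.0351i)·(+0.2917-0.2515i)  (-0.4216-0.3944i)·(+0.0262-0.1763i)
Y_2^-1(R⁻¹ n̂) = +0.065579-0.046783i

Re=0.0656 Im=-0.0468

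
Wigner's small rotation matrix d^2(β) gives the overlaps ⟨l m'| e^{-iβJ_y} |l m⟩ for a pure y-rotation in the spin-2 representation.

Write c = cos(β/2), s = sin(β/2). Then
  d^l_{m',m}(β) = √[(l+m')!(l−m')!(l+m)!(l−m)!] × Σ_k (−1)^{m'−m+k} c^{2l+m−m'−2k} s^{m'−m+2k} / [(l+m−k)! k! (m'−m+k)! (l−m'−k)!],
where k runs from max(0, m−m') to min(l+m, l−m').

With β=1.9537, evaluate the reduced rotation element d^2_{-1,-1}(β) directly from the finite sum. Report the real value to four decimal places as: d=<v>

d^2_{-1,-1}(β=1.9537) via Wigner's sum:
c=cos(1.9537/2)=0.559636, s=sin(1.9537/2)=0.828739; N=√[1·6·1·6]=6.000000
k: max(0,(-1)−(-1))=0 … min(2+(-1),2−(-1))=1
  k=0: (−1)^0·6.0000/(6)·0.5596^4·0.8287^0 = +0.098089
  k=1: (−1)^1·6.0000/(2)·0.5596^2·0.8287^2 = -0.645309
d^2_{-1,-1}(1.9537) = +0.098089 -0.645309 = -0.547219

d=-0.5472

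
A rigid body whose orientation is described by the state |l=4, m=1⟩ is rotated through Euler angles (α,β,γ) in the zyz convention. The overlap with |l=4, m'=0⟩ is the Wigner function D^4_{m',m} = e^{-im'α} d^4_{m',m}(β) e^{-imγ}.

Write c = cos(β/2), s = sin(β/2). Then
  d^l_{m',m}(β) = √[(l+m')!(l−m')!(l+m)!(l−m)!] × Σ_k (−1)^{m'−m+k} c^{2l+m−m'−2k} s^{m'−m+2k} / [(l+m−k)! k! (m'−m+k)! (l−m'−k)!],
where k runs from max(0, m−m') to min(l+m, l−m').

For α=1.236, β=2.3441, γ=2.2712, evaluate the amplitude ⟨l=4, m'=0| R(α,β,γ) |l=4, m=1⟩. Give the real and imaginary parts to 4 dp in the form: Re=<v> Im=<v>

First d^4_{0,1}(β=2.3441), then the phase factors e^{-i(0)α} and e^{-i(1)γ}:
With c≡cos(β/2)=0.388263 and s≡sin(β/2)=0.921548, N=[24·24·120·6]^{1/2}=643.987578
k∈{1,2,3,4} keeps every argument non-negative
  k=1: (−1)^0·643.9876/(144)·0.3883^7·0.9215^1 = +0.005482
  k=2: (−1)^1·643.9876/(24)·0.3883^5·0.9215^3 = -0.185290
  k=3: (−1)^2·643.9876/(24)·0.3883^3·0.9215^5 = +1.043846
  k=4: (−1)^3·643.9876/(144)·0.3883^1·0.9215^7 = -0.980096
d^4_{0,1}(2.3441) = +0.005482 -0.185290 +1.043846 -0.980096 = -0.116059
D = (+1.000000+0.000000i)·(-0.116059)·(-0.644526-0.764582i) = +0.074803+0.088737i

Re=0.0748 Im=0.0887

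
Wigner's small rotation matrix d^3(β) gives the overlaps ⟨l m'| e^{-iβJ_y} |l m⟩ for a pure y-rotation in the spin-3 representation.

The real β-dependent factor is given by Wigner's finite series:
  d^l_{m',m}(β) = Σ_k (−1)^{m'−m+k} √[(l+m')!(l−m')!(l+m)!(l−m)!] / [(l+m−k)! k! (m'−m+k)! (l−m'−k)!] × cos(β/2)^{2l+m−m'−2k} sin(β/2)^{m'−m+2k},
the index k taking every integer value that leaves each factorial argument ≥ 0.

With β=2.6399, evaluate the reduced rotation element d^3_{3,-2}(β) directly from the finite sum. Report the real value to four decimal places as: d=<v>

d=-0.5186

d^3_{3,-2}(β=2.6399) via Wigner's sum:
With c≡cos(β/2)=0.248224 and s≡sin(β/2)=0.968703, N=[720·1·1·120]^{1/2}=293.938769
Admissible k: 0..0 (factorial args all ≥0)
  k=0: (−1)^5·293.9388/(120)·0.2482^1·0.9687^5 = -0.518647
d^3_{3,-2}(2.6399) = -0.518647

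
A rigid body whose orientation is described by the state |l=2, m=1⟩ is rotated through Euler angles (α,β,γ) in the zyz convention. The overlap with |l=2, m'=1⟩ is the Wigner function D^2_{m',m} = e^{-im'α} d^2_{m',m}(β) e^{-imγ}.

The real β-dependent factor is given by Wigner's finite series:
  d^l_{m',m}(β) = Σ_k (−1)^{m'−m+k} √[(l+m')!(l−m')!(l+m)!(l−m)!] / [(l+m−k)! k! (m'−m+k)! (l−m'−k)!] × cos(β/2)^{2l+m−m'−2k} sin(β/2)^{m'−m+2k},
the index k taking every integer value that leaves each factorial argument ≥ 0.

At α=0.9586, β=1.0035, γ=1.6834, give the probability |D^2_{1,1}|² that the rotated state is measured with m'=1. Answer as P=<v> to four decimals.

P=0.0033

D^2_{1,1}(0.9586,1.0035,1.6834) = e^{-i·1·0.9586}·d^2_{1,1}(1.0035)·e^{-i·1·1.6834}. Compute d first:
Half-angle: c=0.876742, s=0.480961. N=√(6·1·6·1)=6.000000
The bounds max(0,m−m')=0 and min(l+m,l−m')=1 give 2 terms
  k=0: (−1)^0·6.0000/(6)·0.8767^4·0.4810^0 = +0.590864
  k=1: (−1)^1·6.0000/(2)·0.8767^2·0.4810^2 = -0.533438
d^2_{1,1}(1.0035) = +0.590864 -0.533438 = +0.057426
|D^2_{1,1}|² = |d^2_{1,1}(β)|² = (+0.057426)² = 0.003298 (the z-rotation phases have unit modulus)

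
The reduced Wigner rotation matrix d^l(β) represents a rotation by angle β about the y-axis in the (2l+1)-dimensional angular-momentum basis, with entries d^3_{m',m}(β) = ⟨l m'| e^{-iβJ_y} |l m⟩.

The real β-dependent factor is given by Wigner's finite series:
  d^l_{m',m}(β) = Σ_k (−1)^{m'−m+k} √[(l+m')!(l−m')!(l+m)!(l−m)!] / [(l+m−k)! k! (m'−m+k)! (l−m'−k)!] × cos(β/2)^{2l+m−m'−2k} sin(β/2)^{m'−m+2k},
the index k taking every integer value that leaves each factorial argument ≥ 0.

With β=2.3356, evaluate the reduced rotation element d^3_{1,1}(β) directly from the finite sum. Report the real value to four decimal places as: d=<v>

d=0.5043

d^3_{1,1}(β=2.3356) via Wigner's sum:
c=cos(2.3356/2)=0.392176, s=sin(2.3356/2)=0.919890; N=√[24·2·24·2]=48.000000
The bounds max(0,m−m')=0 and min(l+m,l−m')=2 give 3 terms
  k=0: (−1)^0·48.0000/(48)·0.3922^6·0.9199^0 = +0.003638
  k=1: (−1)^1·48.0000/(6)·0.3922^4·0.9199^2 = -0.160135
  k=2: (−1)^2·48.0000/(8)·0.3922^2·0.9199^4 = +0.660781
d^3_{1,1}(2.3356) = +0.003638 -0.160135 +0.660781 = +0.504284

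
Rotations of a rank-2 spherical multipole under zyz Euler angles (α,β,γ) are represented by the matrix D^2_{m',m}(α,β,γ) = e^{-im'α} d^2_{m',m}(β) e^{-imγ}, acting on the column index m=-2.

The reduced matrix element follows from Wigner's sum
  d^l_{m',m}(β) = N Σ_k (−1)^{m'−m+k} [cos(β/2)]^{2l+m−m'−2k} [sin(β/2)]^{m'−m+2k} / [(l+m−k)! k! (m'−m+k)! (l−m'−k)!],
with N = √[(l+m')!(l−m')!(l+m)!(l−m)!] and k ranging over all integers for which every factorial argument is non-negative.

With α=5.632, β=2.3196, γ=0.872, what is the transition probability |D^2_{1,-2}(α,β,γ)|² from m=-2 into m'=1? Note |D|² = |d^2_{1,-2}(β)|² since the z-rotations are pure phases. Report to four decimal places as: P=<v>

P=0.3789

Split into d^2_{1,-2}(β=2.3196) × two z-phases.
c=cos(2.3196/2)=0.399523, s=sin(2.3196/2)=0.916723; N=√[6·1·1·24]=12.000000
The bounds max(0,m−m')=0 and min(l+m,l−m')=0 give 1 term
  k=0: (−1)^3·12.0000/(6)·0.3995^1·0.9167^3 = -0.615583
d^2_{1,-2}(2.3196) = -0.615583
|D^2_{1,-2}|² = |d^2_{1,-2}(β)|² = (-0.615583)² = 0.378942 (the z-rotation phases have unit modulus)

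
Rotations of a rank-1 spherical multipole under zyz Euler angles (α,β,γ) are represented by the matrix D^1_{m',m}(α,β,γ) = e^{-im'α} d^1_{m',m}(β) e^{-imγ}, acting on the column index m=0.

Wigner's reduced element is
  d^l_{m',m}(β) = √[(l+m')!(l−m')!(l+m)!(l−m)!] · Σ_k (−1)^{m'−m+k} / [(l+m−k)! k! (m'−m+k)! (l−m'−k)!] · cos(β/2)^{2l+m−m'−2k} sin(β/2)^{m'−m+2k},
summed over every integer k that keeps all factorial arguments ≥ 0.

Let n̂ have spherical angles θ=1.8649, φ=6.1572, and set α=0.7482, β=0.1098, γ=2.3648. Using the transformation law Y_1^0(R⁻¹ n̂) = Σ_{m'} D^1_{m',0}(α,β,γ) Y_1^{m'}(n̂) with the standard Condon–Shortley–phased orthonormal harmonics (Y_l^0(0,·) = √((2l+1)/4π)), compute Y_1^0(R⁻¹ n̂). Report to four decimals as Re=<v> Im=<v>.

Need the full column D^1_{m',0} for m'=−1..1 at α=0.7482, β=0.1098, γ=2.3648.
cos(β/2)=0.998493, sin(β/2)=0.054872
d^1_{-1,0}: single k=1 term ⇒ +0.077484;  D = +0.056789+0.052714i
d^1_{0,0}: k∈[0..1] ⇒ +0.996989 -0.003011 = +0.993978;  D = +0.993978+0.000000i
d^1_{1,0}: single k=0 term ⇒ -0.077484;  D = -0.056789+0.052714i
Y_1^{m'}(θ=1.8649,φ=6.1572) and Σ D·Y over m':
  (+0.0568+0.0527i)·(+0.3280+0.0415i)  (+0.9940+0.0000i)·(-0.1416+0.0000i)  (-0.0568+0.0527i)·(-0.3280+0.0415i)
Y_1^0(R⁻¹ n̂) = -0.107906+0.000000i

Re=-0.1079 Im=0.0000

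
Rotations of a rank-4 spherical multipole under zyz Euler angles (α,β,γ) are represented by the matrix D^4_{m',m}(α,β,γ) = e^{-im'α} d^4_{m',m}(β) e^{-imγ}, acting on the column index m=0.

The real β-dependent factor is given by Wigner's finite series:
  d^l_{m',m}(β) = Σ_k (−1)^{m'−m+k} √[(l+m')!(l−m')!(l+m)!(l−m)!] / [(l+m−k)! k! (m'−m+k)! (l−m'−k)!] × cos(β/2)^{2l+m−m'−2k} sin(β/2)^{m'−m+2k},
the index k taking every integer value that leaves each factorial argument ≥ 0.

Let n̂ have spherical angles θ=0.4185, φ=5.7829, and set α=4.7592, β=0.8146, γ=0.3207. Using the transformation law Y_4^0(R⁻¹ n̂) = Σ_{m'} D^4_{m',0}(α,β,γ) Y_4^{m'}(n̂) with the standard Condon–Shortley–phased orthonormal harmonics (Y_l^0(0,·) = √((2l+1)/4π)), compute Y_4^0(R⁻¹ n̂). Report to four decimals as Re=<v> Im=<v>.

Need the full column D^4_{m',0} for m'=−4..4 at α=4.7592, β=0.8146, γ=0.3207.
cos(β/2)=0.918194, sin(β/2)=0.396132
d^4_{-4,0}: single k=4 term ⇒ +0.146435;  D = +0.143875+0.027259i
d^4_{-3,0}: k∈[3..4] ⇒ +0.480014 -0.089344 = +0.390671;  D = -0.054683+0.386825i
d^4_{-2,0}: k∈[2..4] ⇒ +0.892085 -0.442777 +0.030905 = +0.480213;  D = -0.478110-0.044893i
d^4_{-1,0}: k∈[1..4] ⇒ +0.974753 -1.088570 +0.202613 -0.006285 = +0.082511;  D = +0.003861-0.082420i
d^4_{0,0}: k∈[0..4] ⇒ +0.505213 -1.504544 +0.630083 -0.052123 +0.000606 = -0.420764;  D = -0.420764+0.000000i
d^4_{1,0}: k∈[0..3] ⇒ -0.974753 +1.088570 -0.202613 +0.006285 = -0.082511;  D = -0.003861-0.082420i
d^4_{2,0}: k∈[0..2] ⇒ +0.892085 -0.442777 +0.030905 = +0.480213;  D = -0.478110+0.044893i
d^4_{3,0}: k∈[0..1] ⇒ -0.480014 +0.089344 = -0.390671;  D = +0.054683+0.386825i
d^4_{4,0}: single k=0 term ⇒ +0.146435;  D = +0.143875-0.027259i
Y_4^{m'}(θ=0.4185,φ=5.7829) and Σ D·Y over m':
  (+0.1439+0.0273i)·(-0.0050+0.0110i)  (-0.0547+0.3868i)·(+0.0054+0.0766i)  (-0.4781-0.0449i)·(+0.1445+0.2253i)  (+0.0039-0.0824i)·(+0.4384+0.2396i)  (-0.4208+0.0000i)·(+0.2484+0.0000i)  (-0.0039-0.0824i)·(-0.4384+0.2396i)  (-0.4781+0.0449i)·(+0.1445-0.2253i)  (+0.0547+0.3868i)·(-0.0054+0.0766i)  (+0.1439-0.0273i)·(-0.0050-0.0110i)
Y_4^0(R⁻¹ n̂) = -0.241433+0.000000i

Re=-0.2414 Im=0.0000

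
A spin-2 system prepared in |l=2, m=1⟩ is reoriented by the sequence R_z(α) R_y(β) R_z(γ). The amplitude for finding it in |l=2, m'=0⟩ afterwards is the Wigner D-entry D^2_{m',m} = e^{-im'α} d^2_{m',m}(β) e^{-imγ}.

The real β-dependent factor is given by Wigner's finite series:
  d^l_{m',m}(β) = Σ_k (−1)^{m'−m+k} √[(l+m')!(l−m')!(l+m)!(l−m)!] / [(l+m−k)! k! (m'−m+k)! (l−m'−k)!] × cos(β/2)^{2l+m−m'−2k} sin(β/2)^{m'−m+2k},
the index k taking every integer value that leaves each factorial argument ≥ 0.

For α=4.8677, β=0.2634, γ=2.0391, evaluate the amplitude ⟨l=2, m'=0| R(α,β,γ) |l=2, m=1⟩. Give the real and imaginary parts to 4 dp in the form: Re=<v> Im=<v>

Split into d^2_{0,1}(β=0.2634) × two z-phases.
With c≡cos(β/2)=0.991340 and s≡sin(β/2)=0.131320, N=[2·2·6·1]^{1/2}=4.898979
k: max(0,(1)−(0))=1 … min(2+(1),2−(0))=2
  k=1: (−1)^0·4.8990/(2)·0.9913^3·0.1313^1 = +0.313381
  k=2: (−1)^1·4.8990/(2)·0.9913^1·0.1313^3 = -0.005499
d^2_{0,1}(0.2634) = +0.313381 -0.005499 = +0.307882
Attach z-rotation phases: D = e^{-i(0)(4.8677)}·(+0.307882)·e^{-i(1)(2.0391)} = -0.138970-0.274734i

Re=-0.1390 Im=-0.2747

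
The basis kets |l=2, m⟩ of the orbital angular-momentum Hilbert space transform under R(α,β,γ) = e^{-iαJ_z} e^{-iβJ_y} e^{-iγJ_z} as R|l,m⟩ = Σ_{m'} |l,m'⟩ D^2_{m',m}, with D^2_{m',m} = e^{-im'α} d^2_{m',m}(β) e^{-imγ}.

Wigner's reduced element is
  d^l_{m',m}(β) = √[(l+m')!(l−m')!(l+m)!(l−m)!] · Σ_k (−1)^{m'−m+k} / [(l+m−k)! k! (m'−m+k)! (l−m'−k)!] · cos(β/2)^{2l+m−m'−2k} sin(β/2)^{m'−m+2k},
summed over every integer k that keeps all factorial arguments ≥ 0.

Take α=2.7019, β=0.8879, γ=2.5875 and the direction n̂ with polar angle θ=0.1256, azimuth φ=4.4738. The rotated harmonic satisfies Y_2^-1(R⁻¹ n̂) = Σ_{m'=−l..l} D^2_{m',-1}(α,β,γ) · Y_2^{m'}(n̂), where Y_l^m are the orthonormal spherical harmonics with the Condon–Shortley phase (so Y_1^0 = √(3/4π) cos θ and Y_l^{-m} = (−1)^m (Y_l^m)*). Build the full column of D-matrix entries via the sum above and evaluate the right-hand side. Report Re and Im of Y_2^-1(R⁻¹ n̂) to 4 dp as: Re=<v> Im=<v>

Need the full column D^2_{m',-1} for m'=−2..2 at α=2.7019, β=0.8879, γ=2.5875.
cos(β/2)=0.903062, sin(β/2)=0.429510
d^2_{-2,-1}: single k=1 term ⇒ +0.632639;  D = -0.086600+0.626684i
d^2_{-1,-1}: k∈[0..1] ⇒ +0.665075 -0.451339 = +0.213736;  D = +0.116597-0.179131i
d^2_{0,-1}: k∈[0..1] ⇒ -0.774822 +0.175272 = -0.599550;  D = +0.509844-0.315466i
d^2_{1,-1}: k∈[0..1] ⇒ +0.451339 -0.034032 = +0.417307;  D = +0.414579-0.047636i
d^2_{2,-1}: single k=0 term ⇒ -0.143109;  D = +0.135604+0.045736i
Y_2^{m'}(θ=0.1256,φ=4.4738) and Σ D·Y over m':
  (-0.0866+0.6267i)·(-0.0054-0.0028i)  (+0.1166-0.1791i)·(-0.0227+0.0933i)  (+0.5098-0.3155i)·(+0.6159+0.0000i)  (+0.4146-0.0476i)·(+0.0227+0.0933i)  (+0.1356+0.0457i)·(-0.0054+0.0028i)
Y_2^-1(R⁻¹ n̂) = +0.343302-0.144769i

Re=0.3433 Im=-0.1448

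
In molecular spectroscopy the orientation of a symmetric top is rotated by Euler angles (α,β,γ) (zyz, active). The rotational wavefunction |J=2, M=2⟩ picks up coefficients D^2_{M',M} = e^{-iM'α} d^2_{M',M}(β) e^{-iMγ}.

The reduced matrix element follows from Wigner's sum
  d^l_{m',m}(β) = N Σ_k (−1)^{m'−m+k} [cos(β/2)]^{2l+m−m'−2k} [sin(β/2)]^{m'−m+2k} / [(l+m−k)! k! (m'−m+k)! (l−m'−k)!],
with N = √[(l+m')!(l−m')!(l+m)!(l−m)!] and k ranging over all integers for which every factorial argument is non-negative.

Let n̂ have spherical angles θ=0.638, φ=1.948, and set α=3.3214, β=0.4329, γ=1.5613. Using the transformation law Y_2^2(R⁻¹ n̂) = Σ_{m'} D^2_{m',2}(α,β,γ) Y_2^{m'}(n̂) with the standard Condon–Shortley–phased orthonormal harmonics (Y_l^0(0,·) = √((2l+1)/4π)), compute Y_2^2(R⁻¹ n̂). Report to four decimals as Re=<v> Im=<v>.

Need the full column D^2_{m',2} for m'=−2..2 at α=3.3214, β=0.4329, γ=1.5613.
cos(β/2)=0.976666, sin(β/2)=0.214764
d^2_{-2,2}: single k=4 term ⇒ +0.002127;  D = -0.001977-0.000786i
d^2_{-1,2}: single k=3 term ⇒ +0.019349;  D = +0.018968+0.003821i
d^2_{0,2}: single k=2 term ⇒ +0.107768;  D = -0.107749-0.002047i
d^2_{1,2}: single k=1 term ⇒ +0.400156;  D = +0.394993-0.064074i
d^2_{2,2}: single k=0 term ⇒ +0.909880;  D = -0.857605+0.303967i
Y_2^{m'}(θ=0.638,φ=1.948) and Σ D·Y over m':
  (-0.0020-0.0008i)·(-0.0998+0.0938i)  (+0.0190+0.0038i)·(-0.1361-0.3436i)  (-0.1077-0.0020i)·(+0.2951+0.0000i)  (+0.3950-0.0641i)·(+0.1361-0.3436i)  (-0.8576+0.3040i)·(-0.0998-0.0938i)
Y_2^2(R⁻¹ n̂) = +0.113107-0.102073i

Re=0.1131 Im=-0.1021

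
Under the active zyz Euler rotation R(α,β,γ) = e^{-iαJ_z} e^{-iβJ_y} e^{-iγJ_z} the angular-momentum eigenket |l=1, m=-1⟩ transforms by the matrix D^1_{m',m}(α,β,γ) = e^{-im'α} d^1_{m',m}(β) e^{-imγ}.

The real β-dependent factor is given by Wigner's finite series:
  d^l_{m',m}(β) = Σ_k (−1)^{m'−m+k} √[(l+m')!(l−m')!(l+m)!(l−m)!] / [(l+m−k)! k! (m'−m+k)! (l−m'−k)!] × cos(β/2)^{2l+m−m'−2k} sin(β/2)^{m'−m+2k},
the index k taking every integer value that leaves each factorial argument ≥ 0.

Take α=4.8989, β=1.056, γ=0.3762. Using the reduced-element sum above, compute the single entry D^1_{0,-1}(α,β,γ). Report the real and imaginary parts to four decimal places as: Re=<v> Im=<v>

First d^1_{0,-1}(β=1.056), then the phase factors e^{-i(0)α} and e^{-i(-1)γ}:
Half-angle: c=0.863816, s=0.503807. N=√(1·1·1·2)=1.414214
The bounds max(0,m−m')=0 and min(l+m,l−m')=0 give 1 term
  k=0: (−1)^1·1.4142/(1)·0.8638^1·0.5038^1 = -0.615461
d^1_{0,-1}(1.056) = -0.615461
D = (+1.000000+0.000000i)·(-0.615461)·(+0.930067+0.367389i) = -0.572420-0.226113i

Re=-0.5724 Im=-0.2261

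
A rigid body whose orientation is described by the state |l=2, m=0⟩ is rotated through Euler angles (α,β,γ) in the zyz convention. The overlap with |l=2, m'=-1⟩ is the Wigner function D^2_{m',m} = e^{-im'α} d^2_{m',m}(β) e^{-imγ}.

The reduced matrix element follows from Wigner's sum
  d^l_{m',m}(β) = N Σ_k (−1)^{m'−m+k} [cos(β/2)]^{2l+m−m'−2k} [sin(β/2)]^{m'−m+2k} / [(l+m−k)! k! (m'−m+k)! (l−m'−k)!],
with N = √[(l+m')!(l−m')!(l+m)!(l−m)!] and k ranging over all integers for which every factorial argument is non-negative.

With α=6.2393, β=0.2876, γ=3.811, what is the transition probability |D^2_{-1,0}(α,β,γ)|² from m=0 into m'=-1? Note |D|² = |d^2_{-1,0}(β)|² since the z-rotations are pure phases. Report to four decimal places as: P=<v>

First d^2_{-1,0}(β=0.2876), then the phase factors e^{-i(-1)α} and e^{-i(0)γ}:
Half-angle: c=0.989679, s=0.143305. N=√(1·6·2·2)=4.898979
k∈{1,2} keeps every argument non-negative
  k=1: (−1)^0·4.8990/(2)·0.9897^3·0.1433^1 = +0.340267
  k=2: (−1)^1·4.8990/(2)·0.9897^1·0.1433^3 = -0.007134
d^2_{-1,0}(0.2876) = +0.340267 -0.007134 = +0.333132
|D^2_{-1,0}|² = |d^2_{-1,0}(β)|² = (+0.333132)² = 0.110977 (the z-rotation phases have unit modulus)

P=0.1110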